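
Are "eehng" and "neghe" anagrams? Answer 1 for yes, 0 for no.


Strings: "eehng", "neghe"
Sorted first:  eeghn
Sorted second: eeghn
Sorted forms match => anagrams

1


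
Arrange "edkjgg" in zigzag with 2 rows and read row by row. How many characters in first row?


Zigzag "edkjgg" into 2 rows:
Placing characters:
  'e' => row 0
  'd' => row 1
  'k' => row 0
  'j' => row 1
  'g' => row 0
  'g' => row 1
Rows:
  Row 0: "ekg"
  Row 1: "djg"
First row length: 3

3


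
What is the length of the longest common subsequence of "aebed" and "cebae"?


LCS of "aebed" and "cebae"
DP table:
           c    e    b    a    e
      0    0    0    0    0    0
  a   0    0    0    0    1    1
  e   0    0    1    1    1    2
  b   0    0    1    2    2    2
  e   0    0    1    2    2    3
  d   0    0    1    2    2    3
LCS length = dp[5][5] = 3

3


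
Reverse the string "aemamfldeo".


Input: aemamfldeo
Reading characters right to left:
  Position 9: 'o'
  Position 8: 'e'
  Position 7: 'd'
  Position 6: 'l'
  Position 5: 'f'
  Position 4: 'm'
  Position 3: 'a'
  Position 2: 'm'
  Position 1: 'e'
  Position 0: 'a'
Reversed: oedlfmamea

oedlfmamea


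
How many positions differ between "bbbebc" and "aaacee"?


Comparing "bbbebc" and "aaacee" position by position:
  Position 0: 'b' vs 'a' => DIFFER
  Position 1: 'b' vs 'a' => DIFFER
  Position 2: 'b' vs 'a' => DIFFER
  Position 3: 'e' vs 'c' => DIFFER
  Position 4: 'b' vs 'e' => DIFFER
  Position 5: 'c' vs 'e' => DIFFER
Positions that differ: 6

6


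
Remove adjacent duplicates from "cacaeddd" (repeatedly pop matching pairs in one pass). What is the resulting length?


Input: cacaeddd
Stack-based adjacent duplicate removal:
  Read 'c': push. Stack: c
  Read 'a': push. Stack: ca
  Read 'c': push. Stack: cac
  Read 'a': push. Stack: caca
  Read 'e': push. Stack: cacae
  Read 'd': push. Stack: cacaed
  Read 'd': matches stack top 'd' => pop. Stack: cacae
  Read 'd': push. Stack: cacaed
Final stack: "cacaed" (length 6)

6


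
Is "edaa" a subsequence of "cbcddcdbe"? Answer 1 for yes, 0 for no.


Check if "edaa" is a subsequence of "cbcddcdbe"
Greedy scan:
  Position 0 ('c'): no match needed
  Position 1 ('b'): no match needed
  Position 2 ('c'): no match needed
  Position 3 ('d'): no match needed
  Position 4 ('d'): no match needed
  Position 5 ('c'): no match needed
  Position 6 ('d'): no match needed
  Position 7 ('b'): no match needed
  Position 8 ('e'): matches sub[0] = 'e'
Only matched 1/4 characters => not a subsequence

0


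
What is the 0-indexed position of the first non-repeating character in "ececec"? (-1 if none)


Input: ececec
Character frequencies:
  'c': 3
  'e': 3
Scanning left to right for freq == 1:
  Position 0 ('e'): freq=3, skip
  Position 1 ('c'): freq=3, skip
  Position 2 ('e'): freq=3, skip
  Position 3 ('c'): freq=3, skip
  Position 4 ('e'): freq=3, skip
  Position 5 ('c'): freq=3, skip
  No unique character found => answer = -1

-1


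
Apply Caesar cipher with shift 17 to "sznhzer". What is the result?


Caesar cipher: shift "sznhzer" by 17
  's' (pos 18) + 17 = pos 9 = 'j'
  'z' (pos 25) + 17 = pos 16 = 'q'
  'n' (pos 13) + 17 = pos 4 = 'e'
  'h' (pos 7) + 17 = pos 24 = 'y'
  'z' (pos 25) + 17 = pos 16 = 'q'
  'e' (pos 4) + 17 = pos 21 = 'v'
  'r' (pos 17) + 17 = pos 8 = 'i'
Result: jqeyqvi

jqeyqvi


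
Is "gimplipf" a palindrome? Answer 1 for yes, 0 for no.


Input: gimplipf
Reversed: fpilpmig
  Compare pos 0 ('g') with pos 7 ('f'): MISMATCH
  Compare pos 1 ('i') with pos 6 ('p'): MISMATCH
  Compare pos 2 ('m') with pos 5 ('i'): MISMATCH
  Compare pos 3 ('p') with pos 4 ('l'): MISMATCH
Result: not a palindrome

0


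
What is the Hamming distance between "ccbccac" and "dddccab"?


Comparing "ccbccac" and "dddccab" position by position:
  Position 0: 'c' vs 'd' => differ
  Position 1: 'c' vs 'd' => differ
  Position 2: 'b' vs 'd' => differ
  Position 3: 'c' vs 'c' => same
  Position 4: 'c' vs 'c' => same
  Position 5: 'a' vs 'a' => same
  Position 6: 'c' vs 'b' => differ
Total differences (Hamming distance): 4

4


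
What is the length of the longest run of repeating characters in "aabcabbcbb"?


Input: "aabcabbcbb"
Scanning for longest run:
  Position 1 ('a'): continues run of 'a', length=2
  Position 2 ('b'): new char, reset run to 1
  Position 3 ('c'): new char, reset run to 1
  Position 4 ('a'): new char, reset run to 1
  Position 5 ('b'): new char, reset run to 1
  Position 6 ('b'): continues run of 'b', length=2
  Position 7 ('c'): new char, reset run to 1
  Position 8 ('b'): new char, reset run to 1
  Position 9 ('b'): continues run of 'b', length=2
Longest run: 'a' with length 2

2


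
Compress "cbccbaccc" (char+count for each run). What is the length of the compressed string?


Input: cbccbaccc
Runs:
  'c' x 1 => "c1"
  'b' x 1 => "b1"
  'c' x 2 => "c2"
  'b' x 1 => "b1"
  'a' x 1 => "a1"
  'c' x 3 => "c3"
Compressed: "c1b1c2b1a1c3"
Compressed length: 12

12


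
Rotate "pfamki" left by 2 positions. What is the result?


Input: "pfamki", rotate left by 2
First 2 characters: "pf"
Remaining characters: "amki"
Concatenate remaining + first: "amki" + "pf" = "amkipf"

amkipf


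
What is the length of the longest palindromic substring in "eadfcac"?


Input: "eadfcac"
Checking substrings for palindromes:
  [4:7] "cac" (len 3) => palindrome
Longest palindromic substring: "cac" with length 3

3


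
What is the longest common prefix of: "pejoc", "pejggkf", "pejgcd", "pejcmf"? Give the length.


Words: pejoc, pejggkf, pejgcd, pejcmf
  Position 0: all 'p' => match
  Position 1: all 'e' => match
  Position 2: all 'j' => match
  Position 3: ('o', 'g', 'g', 'c') => mismatch, stop
LCP = "pej" (length 3)

3


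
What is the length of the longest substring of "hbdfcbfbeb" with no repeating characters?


Input: "hbdfcbfbeb"
Sliding window (track last position of each char):
  Position 0 ('h'): window [0,0] length 1 -- new best
  Position 1 ('b'): window [0,1] length 2 -- new best
  Position 2 ('d'): window [0,2] length 3 -- new best
  Position 3 ('f'): window [0,3] length 4 -- new best
  Position 4 ('c'): window [0,4] length 5 -- new best
  Position 5 ('b'): repeat (last at 1), move window start to 2
  Position 5 ('b'): window [2,5] length 4
  Position 6 ('f'): repeat (last at 3), move window start to 4
  Position 6 ('f'): window [4,6] length 3
  Position 7 ('b'): repeat (last at 5), move window start to 6
  Position 7 ('b'): window [6,7] length 2
  Position 8 ('e'): window [6,8] length 3
  Position 9 ('b'): repeat (last at 7), move window start to 8
  Position 9 ('b'): window [8,9] length 2
Longest substring with no repeats: "hbdfc" with length 5

5


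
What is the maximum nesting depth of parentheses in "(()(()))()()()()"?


Input: "(()(()))()()()()"
Tracking depth:
  Position 0 '(': depth becomes 1
  Position 1 '(': depth becomes 2
  Position 2 ')': depth becomes 1
  Position 3 '(': depth becomes 2
  Position 4 '(': depth becomes 3
  Position 5 ')': depth becomes 2
  Position 6 ')': depth becomes 1
  Position 7 ')': depth becomes 0
  Position 8 '(': depth becomes 1
  Position 9 ')': depth becomes 0
  Position 10 '(': depth becomes 1
  Position 11 ')': depth becomes 0
  Position 12 '(': depth becomes 1
  Position 13 ')': depth becomes 0
  Position 14 '(': depth becomes 1
  Position 15 ')': depth becomes 0
Maximum depth reached: 3

3


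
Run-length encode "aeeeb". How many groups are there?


Input: aeeeb
Scanning for consecutive runs:
  Group 1: 'a' x 1 (positions 0-0)
  Group 2: 'e' x 3 (positions 1-3)
  Group 3: 'b' x 1 (positions 4-4)
Total groups: 3

3


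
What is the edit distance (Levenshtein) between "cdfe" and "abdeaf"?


Computing edit distance: "cdfe" -> "abdeaf"
DP table:
           a    b    d    e    a    f
      0    1    2    3    4    5    6
  c   1    1    2    3    4    5    6
  d   2    2    2    2    3    4    5
  f   3    3    3    3    3    4    4
  e   4    4    4    4    3    4    5
Edit distance = dp[4][6] = 5

5


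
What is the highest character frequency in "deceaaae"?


Input: deceaaae
Character counts:
  'a': 3
  'c': 1
  'd': 1
  'e': 3
Maximum frequency: 3

3


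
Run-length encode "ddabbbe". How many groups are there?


Input: ddabbbe
Scanning for consecutive runs:
  Group 1: 'd' x 2 (positions 0-1)
  Group 2: 'a' x 1 (positions 2-2)
  Group 3: 'b' x 3 (positions 3-5)
  Group 4: 'e' x 1 (positions 6-6)
Total groups: 4

4


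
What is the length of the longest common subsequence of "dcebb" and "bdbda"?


LCS of "dcebb" and "bdbda"
DP table:
           b    d    b    d    a
      0    0    0    0    0    0
  d   0    0    1    1    1    1
  c   0    0    1    1    1    1
  e   0    0    1    1    1    1
  b   0    1    1    2    2    2
  b   0    1    1    2    2    2
LCS length = dp[5][5] = 2

2


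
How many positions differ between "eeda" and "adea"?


Comparing "eeda" and "adea" position by position:
  Position 0: 'e' vs 'a' => DIFFER
  Position 1: 'e' vs 'd' => DIFFER
  Position 2: 'd' vs 'e' => DIFFER
  Position 3: 'a' vs 'a' => same
Positions that differ: 3

3


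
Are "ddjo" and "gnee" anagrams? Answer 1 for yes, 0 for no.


Strings: "ddjo", "gnee"
Sorted first:  ddjo
Sorted second: eegn
Differ at position 0: 'd' vs 'e' => not anagrams

0


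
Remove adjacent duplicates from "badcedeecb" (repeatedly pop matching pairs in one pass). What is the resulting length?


Input: badcedeecb
Stack-based adjacent duplicate removal:
  Read 'b': push. Stack: b
  Read 'a': push. Stack: ba
  Read 'd': push. Stack: bad
  Read 'c': push. Stack: badc
  Read 'e': push. Stack: badce
  Read 'd': push. Stack: badced
  Read 'e': push. Stack: badcede
  Read 'e': matches stack top 'e' => pop. Stack: badced
  Read 'c': push. Stack: badcedc
  Read 'b': push. Stack: badcedcb
Final stack: "badcedcb" (length 8)

8


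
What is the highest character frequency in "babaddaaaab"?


Input: babaddaaaab
Character counts:
  'a': 6
  'b': 3
  'd': 2
Maximum frequency: 6

6


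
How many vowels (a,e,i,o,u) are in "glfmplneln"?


Input: glfmplneln
Checking each character:
  'g' at position 0: consonant
  'l' at position 1: consonant
  'f' at position 2: consonant
  'm' at position 3: consonant
  'p' at position 4: consonant
  'l' at position 5: consonant
  'n' at position 6: consonant
  'e' at position 7: vowel (running total: 1)
  'l' at position 8: consonant
  'n' at position 9: consonant
Total vowels: 1

1


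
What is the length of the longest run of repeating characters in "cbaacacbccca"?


Input: "cbaacacbccca"
Scanning for longest run:
  Position 1 ('b'): new char, reset run to 1
  Position 2 ('a'): new char, reset run to 1
  Position 3 ('a'): continues run of 'a', length=2
  Position 4 ('c'): new char, reset run to 1
  Position 5 ('a'): new char, reset run to 1
  Position 6 ('c'): new char, reset run to 1
  Position 7 ('b'): new char, reset run to 1
  Position 8 ('c'): new char, reset run to 1
  Position 9 ('c'): continues run of 'c', length=2
  Position 10 ('c'): continues run of 'c', length=3
  Position 11 ('a'): new char, reset run to 1
Longest run: 'c' with length 3

3


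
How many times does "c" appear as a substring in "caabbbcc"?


Searching for "c" in "caabbbcc"
Scanning each position:
  Position 0: "c" => MATCH
  Position 1: "a" => no
  Position 2: "a" => no
  Position 3: "b" => no
  Position 4: "b" => no
  Position 5: "b" => no
  Position 6: "c" => MATCH
  Position 7: "c" => MATCH
Total occurrences: 3

3


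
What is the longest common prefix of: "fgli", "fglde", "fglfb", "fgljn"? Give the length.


Words: fgli, fglde, fglfb, fgljn
  Position 0: all 'f' => match
  Position 1: all 'g' => match
  Position 2: all 'l' => match
  Position 3: ('i', 'd', 'f', 'j') => mismatch, stop
LCP = "fgl" (length 3)

3


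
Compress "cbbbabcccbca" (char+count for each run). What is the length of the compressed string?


Input: cbbbabcccbca
Runs:
  'c' x 1 => "c1"
  'b' x 3 => "b3"
  'a' x 1 => "a1"
  'b' x 1 => "b1"
  'c' x 3 => "c3"
  'b' x 1 => "b1"
  'c' x 1 => "c1"
  'a' x 1 => "a1"
Compressed: "c1b3a1b1c3b1c1a1"
Compressed length: 16

16


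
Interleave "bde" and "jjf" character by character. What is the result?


Interleaving "bde" and "jjf":
  Position 0: 'b' from first, 'j' from second => "bj"
  Position 1: 'd' from first, 'j' from second => "dj"
  Position 2: 'e' from first, 'f' from second => "ef"
Result: bjdjef

bjdjef


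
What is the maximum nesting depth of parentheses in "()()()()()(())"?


Input: "()()()()()(())"
Tracking depth:
  Position 0 '(': depth becomes 1
  Position 1 ')': depth becomes 0
  Position 2 '(': depth becomes 1
  Position 3 ')': depth becomes 0
  Position 4 '(': depth becomes 1
  Position 5 ')': depth becomes 0
  Position 6 '(': depth becomes 1
  Position 7 ')': depth becomes 0
  Position 8 '(': depth becomes 1
  Position 9 ')': depth becomes 0
  Position 10 '(': depth becomes 1
  Position 11 '(': depth becomes 2
  Position 12 ')': depth becomes 1
  Position 13 ')': depth becomes 0
Maximum depth reached: 2

2


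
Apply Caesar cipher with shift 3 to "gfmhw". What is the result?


Caesar cipher: shift "gfmhw" by 3
  'g' (pos 6) + 3 = pos 9 = 'j'
  'f' (pos 5) + 3 = pos 8 = 'i'
  'm' (pos 12) + 3 = pos 15 = 'p'
  'h' (pos 7) + 3 = pos 10 = 'k'
  'w' (pos 22) + 3 = pos 25 = 'z'
Result: jipkz

jipkz


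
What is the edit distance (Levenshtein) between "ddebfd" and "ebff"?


Computing edit distance: "ddebfd" -> "ebff"
DP table:
           e    b    f    f
      0    1    2    3    4
  d   1    1    2    3    4
  d   2    2    2    3    4
  e   3    2    3    3    4
  b   4    3    2    3    4
  f   5    4    3    2    3
  d   6    5    4    3    3
Edit distance = dp[6][4] = 3

3


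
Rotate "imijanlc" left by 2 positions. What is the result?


Input: "imijanlc", rotate left by 2
First 2 characters: "im"
Remaining characters: "ijanlc"
Concatenate remaining + first: "ijanlc" + "im" = "ijanlcim"

ijanlcim


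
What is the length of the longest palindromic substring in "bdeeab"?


Input: "bdeeab"
Checking substrings for palindromes:
  [2:4] "ee" (len 2) => palindrome
Longest palindromic substring: "ee" with length 2

2


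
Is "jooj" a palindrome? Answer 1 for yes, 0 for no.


Input: jooj
Reversed: jooj
  Compare pos 0 ('j') with pos 3 ('j'): match
  Compare pos 1 ('o') with pos 2 ('o'): match
Result: palindrome

1


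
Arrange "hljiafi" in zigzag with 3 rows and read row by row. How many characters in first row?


Zigzag "hljiafi" into 3 rows:
Placing characters:
  'h' => row 0
  'l' => row 1
  'j' => row 2
  'i' => row 1
  'a' => row 0
  'f' => row 1
  'i' => row 2
Rows:
  Row 0: "ha"
  Row 1: "lif"
  Row 2: "ji"
First row length: 2

2


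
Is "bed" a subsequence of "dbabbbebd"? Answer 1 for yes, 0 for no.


Check if "bed" is a subsequence of "dbabbbebd"
Greedy scan:
  Position 0 ('d'): no match needed
  Position 1 ('b'): matches sub[0] = 'b'
  Position 2 ('a'): no match needed
  Position 3 ('b'): no match needed
  Position 4 ('b'): no match needed
  Position 5 ('b'): no match needed
  Position 6 ('e'): matches sub[1] = 'e'
  Position 7 ('b'): no match needed
  Position 8 ('d'): matches sub[2] = 'd'
All 3 characters matched => is a subsequence

1


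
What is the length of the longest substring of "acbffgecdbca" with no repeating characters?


Input: "acbffgecdbca"
Sliding window (track last position of each char):
  Position 0 ('a'): window [0,0] length 1 -- new best
  Position 1 ('c'): window [0,1] length 2 -- new best
  Position 2 ('b'): window [0,2] length 3 -- new best
  Position 3 ('f'): window [0,3] length 4 -- new best
  Position 4 ('f'): repeat (last at 3), move window start to 4
  Position 4 ('f'): window [4,4] length 1
  Position 5 ('g'): window [4,5] length 2
  Position 6 ('e'): window [4,6] length 3
  Position 7 ('c'): window [4,7] length 4
  Position 8 ('d'): window [4,8] length 5 -- new best
  Position 9 ('b'): window [4,9] length 6 -- new best
  Position 10 ('c'): repeat (last at 7), move window start to 8
  Position 10 ('c'): window [8,10] length 3
  Position 11 ('a'): window [8,11] length 4
Longest substring with no repeats: "fgecdb" with length 6

6


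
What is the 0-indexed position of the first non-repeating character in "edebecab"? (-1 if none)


Input: edebecab
Character frequencies:
  'a': 1
  'b': 2
  'c': 1
  'd': 1
  'e': 3
Scanning left to right for freq == 1:
  Position 0 ('e'): freq=3, skip
  Position 1 ('d'): unique! => answer = 1

1


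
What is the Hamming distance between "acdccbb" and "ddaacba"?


Comparing "acdccbb" and "ddaacba" position by position:
  Position 0: 'a' vs 'd' => differ
  Position 1: 'c' vs 'd' => differ
  Position 2: 'd' vs 'a' => differ
  Position 3: 'c' vs 'a' => differ
  Position 4: 'c' vs 'c' => same
  Position 5: 'b' vs 'b' => same
  Position 6: 'b' vs 'a' => differ
Total differences (Hamming distance): 5

5


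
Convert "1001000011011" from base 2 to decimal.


Input: "1001000011011" in base 2
Positional expansion:
  Digit '1' (value 1) x 2^12 = 4096
  Digit '0' (value 0) x 2^11 = 0
  Digit '0' (value 0) x 2^10 = 0
  Digit '1' (value 1) x 2^9 = 512
  Digit '0' (value 0) x 2^8 = 0
  Digit '0' (value 0) x 2^7 = 0
  Digit '0' (value 0) x 2^6 = 0
  Digit '0' (value 0) x 2^5 = 0
  Digit '1' (value 1) x 2^4 = 16
  Digit '1' (value 1) x 2^3 = 8
  Digit '0' (value 0) x 2^2 = 0
  Digit '1' (value 1) x 2^1 = 2
  Digit '1' (value 1) x 2^0 = 1
Sum = 4635

4635


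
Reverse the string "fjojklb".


Input: fjojklb
Reading characters right to left:
  Position 6: 'b'
  Position 5: 'l'
  Position 4: 'k'
  Position 3: 'j'
  Position 2: 'o'
  Position 1: 'j'
  Position 0: 'f'
Reversed: blkjojf

blkjojf


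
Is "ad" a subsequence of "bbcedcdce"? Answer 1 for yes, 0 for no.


Check if "ad" is a subsequence of "bbcedcdce"
Greedy scan:
  Position 0 ('b'): no match needed
  Position 1 ('b'): no match needed
  Position 2 ('c'): no match needed
  Position 3 ('e'): no match needed
  Position 4 ('d'): no match needed
  Position 5 ('c'): no match needed
  Position 6 ('d'): no match needed
  Position 7 ('c'): no match needed
  Position 8 ('e'): no match needed
Only matched 0/2 characters => not a subsequence

0


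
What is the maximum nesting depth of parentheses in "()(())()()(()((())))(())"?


Input: "()(())()()(()((())))(())"
Tracking depth:
  Position 0 '(': depth becomes 1
  Position 1 ')': depth becomes 0
  Position 2 '(': depth becomes 1
  Position 3 '(': depth becomes 2
  Position 4 ')': depth becomes 1
  Position 5 ')': depth becomes 0
  Position 6 '(': depth becomes 1
  Position 7 ')': depth becomes 0
  Position 8 '(': depth becomes 1
  Position 9 ')': depth becomes 0
  Position 10 '(': depth becomes 1
  Position 11 '(': depth becomes 2
  Position 12 ')': depth becomes 1
  Position 13 '(': depth becomes 2
  Position 14 '(': depth becomes 3
  Position 15 '(': depth becomes 4
  Position 16 ')': depth becomes 3
  Position 17 ')': depth becomes 2
  Position 18 ')': depth becomes 1
  Position 19 ')': depth becomes 0
  Position 20 '(': depth becomes 1
  Position 21 '(': depth becomes 2
  Position 22 ')': depth becomes 1
  Position 23 ')': depth becomes 0
Maximum depth reached: 4

4


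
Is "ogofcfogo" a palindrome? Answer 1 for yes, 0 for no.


Input: ogofcfogo
Reversed: ogofcfogo
  Compare pos 0 ('o') with pos 8 ('o'): match
  Compare pos 1 ('g') with pos 7 ('g'): match
  Compare pos 2 ('o') with pos 6 ('o'): match
  Compare pos 3 ('f') with pos 5 ('f'): match
Result: palindrome

1


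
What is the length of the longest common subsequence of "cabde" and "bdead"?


LCS of "cabde" and "bdead"
DP table:
           b    d    e    a    d
      0    0    0    0    0    0
  c   0    0    0    0    0    0
  a   0    0    0    0    1    1
  b   0    1    1    1    1    1
  d   0    1    2    2    2    2
  e   0    1    2    3    3    3
LCS length = dp[5][5] = 3

3


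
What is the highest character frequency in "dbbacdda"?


Input: dbbacdda
Character counts:
  'a': 2
  'b': 2
  'c': 1
  'd': 3
Maximum frequency: 3

3


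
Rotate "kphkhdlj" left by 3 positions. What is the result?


Input: "kphkhdlj", rotate left by 3
First 3 characters: "kph"
Remaining characters: "khdlj"
Concatenate remaining + first: "khdlj" + "kph" = "khdljkph"

khdljkph


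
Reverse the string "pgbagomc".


Input: pgbagomc
Reading characters right to left:
  Position 7: 'c'
  Position 6: 'm'
  Position 5: 'o'
  Position 4: 'g'
  Position 3: 'a'
  Position 2: 'b'
  Position 1: 'g'
  Position 0: 'p'
Reversed: cmogabgp

cmogabgp


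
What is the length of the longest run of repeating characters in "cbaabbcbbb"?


Input: "cbaabbcbbb"
Scanning for longest run:
  Position 1 ('b'): new char, reset run to 1
  Position 2 ('a'): new char, reset run to 1
  Position 3 ('a'): continues run of 'a', length=2
  Position 4 ('b'): new char, reset run to 1
  Position 5 ('b'): continues run of 'b', length=2
  Position 6 ('c'): new char, reset run to 1
  Position 7 ('b'): new char, reset run to 1
  Position 8 ('b'): continues run of 'b', length=2
  Position 9 ('b'): continues run of 'b', length=3
Longest run: 'b' with length 3

3


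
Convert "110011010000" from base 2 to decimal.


Input: "110011010000" in base 2
Positional expansion:
  Digit '1' (value 1) x 2^11 = 2048
  Digit '1' (value 1) x 2^10 = 1024
  Digit '0' (value 0) x 2^9 = 0
  Digit '0' (value 0) x 2^8 = 0
  Digit '1' (value 1) x 2^7 = 128
  Digit '1' (value 1) x 2^6 = 64
  Digit '0' (value 0) x 2^5 = 0
  Digit '1' (value 1) x 2^4 = 16
  Digit '0' (value 0) x 2^3 = 0
  Digit '0' (value 0) x 2^2 = 0
  Digit '0' (value 0) x 2^1 = 0
  Digit '0' (value 0) x 2^0 = 0
Sum = 3280

3280


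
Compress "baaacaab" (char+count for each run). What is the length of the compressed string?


Input: baaacaab
Runs:
  'b' x 1 => "b1"
  'a' x 3 => "a3"
  'c' x 1 => "c1"
  'a' x 2 => "a2"
  'b' x 1 => "b1"
Compressed: "b1a3c1a2b1"
Compressed length: 10

10


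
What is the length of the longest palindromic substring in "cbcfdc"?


Input: "cbcfdc"
Checking substrings for palindromes:
  [0:3] "cbc" (len 3) => palindrome
Longest palindromic substring: "cbc" with length 3

3


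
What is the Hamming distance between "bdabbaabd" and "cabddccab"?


Comparing "bdabbaabd" and "cabddccab" position by position:
  Position 0: 'b' vs 'c' => differ
  Position 1: 'd' vs 'a' => differ
  Position 2: 'a' vs 'b' => differ
  Position 3: 'b' vs 'd' => differ
  Position 4: 'b' vs 'd' => differ
  Position 5: 'a' vs 'c' => differ
  Position 6: 'a' vs 'c' => differ
  Position 7: 'b' vs 'a' => differ
  Position 8: 'd' vs 'b' => differ
Total differences (Hamming distance): 9

9


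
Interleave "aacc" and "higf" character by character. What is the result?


Interleaving "aacc" and "higf":
  Position 0: 'a' from first, 'h' from second => "ah"
  Position 1: 'a' from first, 'i' from second => "ai"
  Position 2: 'c' from first, 'g' from second => "cg"
  Position 3: 'c' from first, 'f' from second => "cf"
Result: ahaicgcf

ahaicgcf


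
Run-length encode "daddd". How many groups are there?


Input: daddd
Scanning for consecutive runs:
  Group 1: 'd' x 1 (positions 0-0)
  Group 2: 'a' x 1 (positions 1-1)
  Group 3: 'd' x 3 (positions 2-4)
Total groups: 3

3


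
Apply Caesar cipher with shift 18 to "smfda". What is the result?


Caesar cipher: shift "smfda" by 18
  's' (pos 18) + 18 = pos 10 = 'k'
  'm' (pos 12) + 18 = pos 4 = 'e'
  'f' (pos 5) + 18 = pos 23 = 'x'
  'd' (pos 3) + 18 = pos 21 = 'v'
  'a' (pos 0) + 18 = pos 18 = 's'
Result: kexvs

kexvs


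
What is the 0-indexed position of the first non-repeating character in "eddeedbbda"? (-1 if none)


Input: eddeedbbda
Character frequencies:
  'a': 1
  'b': 2
  'd': 4
  'e': 3
Scanning left to right for freq == 1:
  Position 0 ('e'): freq=3, skip
  Position 1 ('d'): freq=4, skip
  Position 2 ('d'): freq=4, skip
  Position 3 ('e'): freq=3, skip
  Position 4 ('e'): freq=3, skip
  Position 5 ('d'): freq=4, skip
  Position 6 ('b'): freq=2, skip
  Position 7 ('b'): freq=2, skip
  Position 8 ('d'): freq=4, skip
  Position 9 ('a'): unique! => answer = 9

9


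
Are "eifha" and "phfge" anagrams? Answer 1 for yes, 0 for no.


Strings: "eifha", "phfge"
Sorted first:  aefhi
Sorted second: efghp
Differ at position 0: 'a' vs 'e' => not anagrams

0


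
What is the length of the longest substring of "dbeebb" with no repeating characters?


Input: "dbeebb"
Sliding window (track last position of each char):
  Position 0 ('d'): window [0,0] length 1 -- new best
  Position 1 ('b'): window [0,1] length 2 -- new best
  Position 2 ('e'): window [0,2] length 3 -- new best
  Position 3 ('e'): repeat (last at 2), move window start to 3
  Position 3 ('e'): window [3,3] length 1
  Position 4 ('b'): window [3,4] length 2
  Position 5 ('b'): repeat (last at 4), move window start to 5
  Position 5 ('b'): window [5,5] length 1
Longest substring with no repeats: "dbe" with length 3

3


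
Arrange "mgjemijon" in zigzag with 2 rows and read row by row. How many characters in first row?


Zigzag "mgjemijon" into 2 rows:
Placing characters:
  'm' => row 0
  'g' => row 1
  'j' => row 0
  'e' => row 1
  'm' => row 0
  'i' => row 1
  'j' => row 0
  'o' => row 1
  'n' => row 0
Rows:
  Row 0: "mjmjn"
  Row 1: "geio"
First row length: 5

5


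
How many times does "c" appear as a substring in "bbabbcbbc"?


Searching for "c" in "bbabbcbbc"
Scanning each position:
  Position 0: "b" => no
  Position 1: "b" => no
  Position 2: "a" => no
  Position 3: "b" => no
  Position 4: "b" => no
  Position 5: "c" => MATCH
  Position 6: "b" => no
  Position 7: "b" => no
  Position 8: "c" => MATCH
Total occurrences: 2

2


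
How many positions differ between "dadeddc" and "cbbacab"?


Comparing "dadeddc" and "cbbacab" position by position:
  Position 0: 'd' vs 'c' => DIFFER
  Position 1: 'a' vs 'b' => DIFFER
  Position 2: 'd' vs 'b' => DIFFER
  Position 3: 'e' vs 'a' => DIFFER
  Position 4: 'd' vs 'c' => DIFFER
  Position 5: 'd' vs 'a' => DIFFER
  Position 6: 'c' vs 'b' => DIFFER
Positions that differ: 7

7


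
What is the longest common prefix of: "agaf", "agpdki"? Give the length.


Words: agaf, agpdki
  Position 0: all 'a' => match
  Position 1: all 'g' => match
  Position 2: ('a', 'p') => mismatch, stop
LCP = "ag" (length 2)

2


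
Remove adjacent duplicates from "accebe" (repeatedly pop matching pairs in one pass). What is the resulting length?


Input: accebe
Stack-based adjacent duplicate removal:
  Read 'a': push. Stack: a
  Read 'c': push. Stack: ac
  Read 'c': matches stack top 'c' => pop. Stack: a
  Read 'e': push. Stack: ae
  Read 'b': push. Stack: aeb
  Read 'e': push. Stack: aebe
Final stack: "aebe" (length 4)

4


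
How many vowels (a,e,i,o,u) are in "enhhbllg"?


Input: enhhbllg
Checking each character:
  'e' at position 0: vowel (running total: 1)
  'n' at position 1: consonant
  'h' at position 2: consonant
  'h' at position 3: consonant
  'b' at position 4: consonant
  'l' at position 5: consonant
  'l' at position 6: consonant
  'g' at position 7: consonant
Total vowels: 1

1


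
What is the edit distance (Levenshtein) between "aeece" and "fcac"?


Computing edit distance: "aeece" -> "fcac"
DP table:
           f    c    a    c
      0    1    2    3    4
  a   1    1    2    2    3
  e   2    2    2    3    3
  e   3    3    3    3    4
  c   4    4    3    4    3
  e   5    5    4    4    4
Edit distance = dp[5][4] = 4

4


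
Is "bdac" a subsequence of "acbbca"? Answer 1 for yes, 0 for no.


Check if "bdac" is a subsequence of "acbbca"
Greedy scan:
  Position 0 ('a'): no match needed
  Position 1 ('c'): no match needed
  Position 2 ('b'): matches sub[0] = 'b'
  Position 3 ('b'): no match needed
  Position 4 ('c'): no match needed
  Position 5 ('a'): no match needed
Only matched 1/4 characters => not a subsequence

0


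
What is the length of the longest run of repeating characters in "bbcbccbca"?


Input: "bbcbccbca"
Scanning for longest run:
  Position 1 ('b'): continues run of 'b', length=2
  Position 2 ('c'): new char, reset run to 1
  Position 3 ('b'): new char, reset run to 1
  Position 4 ('c'): new char, reset run to 1
  Position 5 ('c'): continues run of 'c', length=2
  Position 6 ('b'): new char, reset run to 1
  Position 7 ('c'): new char, reset run to 1
  Position 8 ('a'): new char, reset run to 1
Longest run: 'b' with length 2

2


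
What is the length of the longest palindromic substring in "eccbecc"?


Input: "eccbecc"
Checking substrings for palindromes:
  [1:3] "cc" (len 2) => palindrome
  [5:7] "cc" (len 2) => palindrome
Longest palindromic substring: "cc" with length 2

2


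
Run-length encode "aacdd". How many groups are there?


Input: aacdd
Scanning for consecutive runs:
  Group 1: 'a' x 2 (positions 0-1)
  Group 2: 'c' x 1 (positions 2-2)
  Group 3: 'd' x 2 (positions 3-4)
Total groups: 3

3


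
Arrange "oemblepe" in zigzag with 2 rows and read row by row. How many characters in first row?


Zigzag "oemblepe" into 2 rows:
Placing characters:
  'o' => row 0
  'e' => row 1
  'm' => row 0
  'b' => row 1
  'l' => row 0
  'e' => row 1
  'p' => row 0
  'e' => row 1
Rows:
  Row 0: "omlp"
  Row 1: "ebee"
First row length: 4

4


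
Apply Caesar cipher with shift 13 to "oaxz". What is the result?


Caesar cipher: shift "oaxz" by 13
  'o' (pos 14) + 13 = pos 1 = 'b'
  'a' (pos 0) + 13 = pos 13 = 'n'
  'x' (pos 23) + 13 = pos 10 = 'k'
  'z' (pos 25) + 13 = pos 12 = 'm'
Result: bnkm

bnkm


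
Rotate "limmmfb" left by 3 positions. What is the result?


Input: "limmmfb", rotate left by 3
First 3 characters: "lim"
Remaining characters: "mmfb"
Concatenate remaining + first: "mmfb" + "lim" = "mmfblim"

mmfblim


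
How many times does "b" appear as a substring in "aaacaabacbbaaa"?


Searching for "b" in "aaacaabacbbaaa"
Scanning each position:
  Position 0: "a" => no
  Position 1: "a" => no
  Position 2: "a" => no
  Position 3: "c" => no
  Position 4: "a" => no
  Position 5: "a" => no
  Position 6: "b" => MATCH
  Position 7: "a" => no
  Position 8: "c" => no
  Position 9: "b" => MATCH
  Position 10: "b" => MATCH
  Position 11: "a" => no
  Position 12: "a" => no
  Position 13: "a" => no
Total occurrences: 3

3


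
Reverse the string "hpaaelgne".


Input: hpaaelgne
Reading characters right to left:
  Position 8: 'e'
  Position 7: 'n'
  Position 6: 'g'
  Position 5: 'l'
  Position 4: 'e'
  Position 3: 'a'
  Position 2: 'a'
  Position 1: 'p'
  Position 0: 'h'
Reversed: engleaaph

engleaaph


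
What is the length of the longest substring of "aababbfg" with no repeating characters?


Input: "aababbfg"
Sliding window (track last position of each char):
  Position 0 ('a'): window [0,0] length 1 -- new best
  Position 1 ('a'): repeat (last at 0), move window start to 1
  Position 1 ('a'): window [1,1] length 1
  Position 2 ('b'): window [1,2] length 2 -- new best
  Position 3 ('a'): repeat (last at 1), move window start to 2
  Position 3 ('a'): window [2,3] length 2
  Position 4 ('b'): repeat (last at 2), move window start to 3
  Position 4 ('b'): window [3,4] length 2
  Position 5 ('b'): repeat (last at 4), move window start to 5
  Position 5 ('b'): window [5,5] length 1
  Position 6 ('f'): window [5,6] length 2
  Position 7 ('g'): window [5,7] length 3 -- new best
Longest substring with no repeats: "bfg" with length 3

3


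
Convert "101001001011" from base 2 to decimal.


Input: "101001001011" in base 2
Positional expansion:
  Digit '1' (value 1) x 2^11 = 2048
  Digit '0' (value 0) x 2^10 = 0
  Digit '1' (value 1) x 2^9 = 512
  Digit '0' (value 0) x 2^8 = 0
  Digit '0' (value 0) x 2^7 = 0
  Digit '1' (value 1) x 2^6 = 64
  Digit '0' (value 0) x 2^5 = 0
  Digit '0' (value 0) x 2^4 = 0
  Digit '1' (value 1) x 2^3 = 8
  Digit '0' (value 0) x 2^2 = 0
  Digit '1' (value 1) x 2^1 = 2
  Digit '1' (value 1) x 2^0 = 1
Sum = 2635

2635


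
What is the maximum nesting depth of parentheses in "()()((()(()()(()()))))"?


Input: "()()((()(()()(()()))))"
Tracking depth:
  Position 0 '(': depth becomes 1
  Position 1 ')': depth becomes 0
  Position 2 '(': depth becomes 1
  Position 3 ')': depth becomes 0
  Position 4 '(': depth becomes 1
  Position 5 '(': depth becomes 2
  Position 6 '(': depth becomes 3
  Position 7 ')': depth becomes 2
  Position 8 '(': depth becomes 3
  Position 9 '(': depth becomes 4
  Position 10 ')': depth becomes 3
  Position 11 '(': depth becomes 4
  Position 12 ')': depth becomes 3
  Position 13 '(': depth becomes 4
  Position 14 '(': depth becomes 5
  Position 15 ')': depth becomes 4
  Position 16 '(': depth becomes 5
  Position 17 ')': depth becomes 4
  Position 18 ')': depth becomes 3
  Position 19 ')': depth becomes 2
  Position 20 ')': depth becomes 1
  Position 21 ')': depth becomes 0
Maximum depth reached: 5

5


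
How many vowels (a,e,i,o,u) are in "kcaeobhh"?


Input: kcaeobhh
Checking each character:
  'k' at position 0: consonant
  'c' at position 1: consonant
  'a' at position 2: vowel (running total: 1)
  'e' at position 3: vowel (running total: 2)
  'o' at position 4: vowel (running total: 3)
  'b' at position 5: consonant
  'h' at position 6: consonant
  'h' at position 7: consonant
Total vowels: 3

3


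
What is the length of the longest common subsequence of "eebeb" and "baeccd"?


LCS of "eebeb" and "baeccd"
DP table:
           b    a    e    c    c    d
      0    0    0    0    0    0    0
  e   0    0    0    1    1    1    1
  e   0    0    0    1    1    1    1
  b   0    1    1    1    1    1    1
  e   0    1    1    2    2    2    2
  b   0    1    1    2    2    2    2
LCS length = dp[5][6] = 2

2


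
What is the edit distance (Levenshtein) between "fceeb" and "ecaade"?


Computing edit distance: "fceeb" -> "ecaade"
DP table:
           e    c    a    a    d    e
      0    1    2    3    4    5    6
  f   1    1    2    3    4    5    6
  c   2    2    1    2    3    4    5
  e   3    2    2    2    3    4    4
  e   4    3    3    3    3    4    4
  b   5    4    4    4    4    4    5
Edit distance = dp[5][6] = 5

5


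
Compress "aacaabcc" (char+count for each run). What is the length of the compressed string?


Input: aacaabcc
Runs:
  'a' x 2 => "a2"
  'c' x 1 => "c1"
  'a' x 2 => "a2"
  'b' x 1 => "b1"
  'c' x 2 => "c2"
Compressed: "a2c1a2b1c2"
Compressed length: 10

10


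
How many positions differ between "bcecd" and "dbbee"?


Comparing "bcecd" and "dbbee" position by position:
  Position 0: 'b' vs 'd' => DIFFER
  Position 1: 'c' vs 'b' => DIFFER
  Position 2: 'e' vs 'b' => DIFFER
  Position 3: 'c' vs 'e' => DIFFER
  Position 4: 'd' vs 'e' => DIFFER
Positions that differ: 5

5


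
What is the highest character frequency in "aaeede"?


Input: aaeede
Character counts:
  'a': 2
  'd': 1
  'e': 3
Maximum frequency: 3

3


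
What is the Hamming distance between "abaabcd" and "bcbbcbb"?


Comparing "abaabcd" and "bcbbcbb" position by position:
  Position 0: 'a' vs 'b' => differ
  Position 1: 'b' vs 'c' => differ
  Position 2: 'a' vs 'b' => differ
  Position 3: 'a' vs 'b' => differ
  Position 4: 'b' vs 'c' => differ
  Position 5: 'c' vs 'b' => differ
  Position 6: 'd' vs 'b' => differ
Total differences (Hamming distance): 7

7


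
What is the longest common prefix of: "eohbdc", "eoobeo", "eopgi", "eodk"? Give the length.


Words: eohbdc, eoobeo, eopgi, eodk
  Position 0: all 'e' => match
  Position 1: all 'o' => match
  Position 2: ('h', 'o', 'p', 'd') => mismatch, stop
LCP = "eo" (length 2)

2


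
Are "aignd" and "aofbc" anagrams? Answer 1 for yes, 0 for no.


Strings: "aignd", "aofbc"
Sorted first:  adgin
Sorted second: abcfo
Differ at position 1: 'd' vs 'b' => not anagrams

0


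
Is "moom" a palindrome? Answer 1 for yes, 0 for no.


Input: moom
Reversed: moom
  Compare pos 0 ('m') with pos 3 ('m'): match
  Compare pos 1 ('o') with pos 2 ('o'): match
Result: palindrome

1


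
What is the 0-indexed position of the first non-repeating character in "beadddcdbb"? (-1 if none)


Input: beadddcdbb
Character frequencies:
  'a': 1
  'b': 3
  'c': 1
  'd': 4
  'e': 1
Scanning left to right for freq == 1:
  Position 0 ('b'): freq=3, skip
  Position 1 ('e'): unique! => answer = 1

1


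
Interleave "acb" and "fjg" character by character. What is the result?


Interleaving "acb" and "fjg":
  Position 0: 'a' from first, 'f' from second => "af"
  Position 1: 'c' from first, 'j' from second => "cj"
  Position 2: 'b' from first, 'g' from second => "bg"
Result: afcjbg

afcjbg


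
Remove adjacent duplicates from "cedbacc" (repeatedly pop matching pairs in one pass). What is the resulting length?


Input: cedbacc
Stack-based adjacent duplicate removal:
  Read 'c': push. Stack: c
  Read 'e': push. Stack: ce
  Read 'd': push. Stack: ced
  Read 'b': push. Stack: cedb
  Read 'a': push. Stack: cedba
  Read 'c': push. Stack: cedbac
  Read 'c': matches stack top 'c' => pop. Stack: cedba
Final stack: "cedba" (length 5)

5


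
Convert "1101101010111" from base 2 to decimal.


Input: "1101101010111" in base 2
Positional expansion:
  Digit '1' (value 1) x 2^12 = 4096
  Digit '1' (value 1) x 2^11 = 2048
  Digit '0' (value 0) x 2^10 = 0
  Digit '1' (value 1) x 2^9 = 512
  Digit '1' (value 1) x 2^8 = 256
  Digit '0' (value 0) x 2^7 = 0
  Digit '1' (value 1) x 2^6 = 64
  Digit '0' (value 0) x 2^5 = 0
  Digit '1' (value 1) x 2^4 = 16
  Digit '0' (value 0) x 2^3 = 0
  Digit '1' (value 1) x 2^2 = 4
  Digit '1' (value 1) x 2^1 = 2
  Digit '1' (value 1) x 2^0 = 1
Sum = 6999

6999


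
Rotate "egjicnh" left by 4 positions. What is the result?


Input: "egjicnh", rotate left by 4
First 4 characters: "egji"
Remaining characters: "cnh"
Concatenate remaining + first: "cnh" + "egji" = "cnhegji"

cnhegji


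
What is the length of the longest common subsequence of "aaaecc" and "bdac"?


LCS of "aaaecc" and "bdac"
DP table:
           b    d    a    c
      0    0    0    0    0
  a   0    0    0    1    1
  a   0    0    0    1    1
  a   0    0    0    1    1
  e   0    0    0    1    1
  c   0    0    0    1    2
  c   0    0    0    1    2
LCS length = dp[6][4] = 2

2


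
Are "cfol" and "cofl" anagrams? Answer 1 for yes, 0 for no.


Strings: "cfol", "cofl"
Sorted first:  cflo
Sorted second: cflo
Sorted forms match => anagrams

1


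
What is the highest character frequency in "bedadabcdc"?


Input: bedadabcdc
Character counts:
  'a': 2
  'b': 2
  'c': 2
  'd': 3
  'e': 1
Maximum frequency: 3

3


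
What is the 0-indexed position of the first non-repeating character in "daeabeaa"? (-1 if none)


Input: daeabeaa
Character frequencies:
  'a': 4
  'b': 1
  'd': 1
  'e': 2
Scanning left to right for freq == 1:
  Position 0 ('d'): unique! => answer = 0

0


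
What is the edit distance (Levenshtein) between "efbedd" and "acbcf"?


Computing edit distance: "efbedd" -> "acbcf"
DP table:
           a    c    b    c    f
      0    1    2    3    4    5
  e   1    1    2    3    4    5
  f   2    2    2    3    4    4
  b   3    3    3    2    3    4
  e   4    4    4    3    3    4
  d   5    5    5    4    4    4
  d   6    6    6    5    5    5
Edit distance = dp[6][5] = 5

5


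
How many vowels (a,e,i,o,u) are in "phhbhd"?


Input: phhbhd
Checking each character:
  'p' at position 0: consonant
  'h' at position 1: consonant
  'h' at position 2: consonant
  'b' at position 3: consonant
  'h' at position 4: consonant
  'd' at position 5: consonant
Total vowels: 0

0


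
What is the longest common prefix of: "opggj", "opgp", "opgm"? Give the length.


Words: opggj, opgp, opgm
  Position 0: all 'o' => match
  Position 1: all 'p' => match
  Position 2: all 'g' => match
  Position 3: ('g', 'p', 'm') => mismatch, stop
LCP = "opg" (length 3)

3


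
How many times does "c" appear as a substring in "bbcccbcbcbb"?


Searching for "c" in "bbcccbcbcbb"
Scanning each position:
  Position 0: "b" => no
  Position 1: "b" => no
  Position 2: "c" => MATCH
  Position 3: "c" => MATCH
  Position 4: "c" => MATCH
  Position 5: "b" => no
  Position 6: "c" => MATCH
  Position 7: "b" => no
  Position 8: "c" => MATCH
  Position 9: "b" => no
  Position 10: "b" => no
Total occurrences: 5

5
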